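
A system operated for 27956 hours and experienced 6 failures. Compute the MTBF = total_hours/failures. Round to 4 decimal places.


total_hours = 27956
failures = 6
MTBF = 27956 / 6
MTBF = 4659.3333

4659.3333


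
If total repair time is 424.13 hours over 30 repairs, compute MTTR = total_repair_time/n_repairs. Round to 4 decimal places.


total_repair_time = 424.13
n_repairs = 30
MTTR = 424.13 / 30
MTTR = 14.1377

14.1377


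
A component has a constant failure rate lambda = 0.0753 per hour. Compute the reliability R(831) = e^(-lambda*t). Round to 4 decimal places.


lambda = 0.0753
t = 831
lambda * t = 62.5743
R(t) = e^(-62.5743)
R(t) = 0.0

0.0


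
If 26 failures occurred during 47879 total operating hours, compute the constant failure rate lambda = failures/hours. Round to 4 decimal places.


failures = 26
total_hours = 47879
lambda = 26 / 47879
lambda = 0.0005

0.0005


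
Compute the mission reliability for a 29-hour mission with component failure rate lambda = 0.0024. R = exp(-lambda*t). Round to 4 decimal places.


lambda = 0.0024
mission_time = 29
lambda * t = 0.0024 * 29 = 0.0696
R = exp(-0.0696)
R = 0.9328

0.9328


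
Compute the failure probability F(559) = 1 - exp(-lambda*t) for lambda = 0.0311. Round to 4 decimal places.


lambda = 0.0311, t = 559
lambda * t = 17.3849
exp(-17.3849) = 0.0
F(t) = 1 - 0.0
F(t) = 1.0

1.0


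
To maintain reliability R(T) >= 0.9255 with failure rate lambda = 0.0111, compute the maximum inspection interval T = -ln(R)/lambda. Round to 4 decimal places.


R_target = 0.9255
lambda = 0.0111
-ln(0.9255) = 0.0774
T = 0.0774 / 0.0111
T = 6.9749

6.9749


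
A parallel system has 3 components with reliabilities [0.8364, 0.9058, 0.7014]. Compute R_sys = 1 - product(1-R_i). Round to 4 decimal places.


Components: [0.8364, 0.9058, 0.7014]
(1 - 0.8364) = 0.1636, running product = 0.1636
(1 - 0.9058) = 0.0942, running product = 0.0154
(1 - 0.7014) = 0.2986, running product = 0.0046
Product of (1-R_i) = 0.0046
R_sys = 1 - 0.0046 = 0.9954

0.9954


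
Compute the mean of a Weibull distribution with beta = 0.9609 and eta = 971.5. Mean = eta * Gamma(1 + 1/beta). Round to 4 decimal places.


beta = 0.9609, eta = 971.5
1/beta = 1.0407
1 + 1/beta = 2.0407
Gamma(2.0407) = 1.0179
Mean = 971.5 * 1.0179
Mean = 988.8812

988.8812


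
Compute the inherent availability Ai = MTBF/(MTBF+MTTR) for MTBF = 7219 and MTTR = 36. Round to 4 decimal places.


MTBF = 7219
MTTR = 36
MTBF + MTTR = 7255
Ai = 7219 / 7255
Ai = 0.995

0.995


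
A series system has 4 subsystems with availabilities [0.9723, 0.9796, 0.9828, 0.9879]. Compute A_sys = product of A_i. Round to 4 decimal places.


Subsystems: [0.9723, 0.9796, 0.9828, 0.9879]
After subsystem 1 (A=0.9723): product = 0.9723
After subsystem 2 (A=0.9796): product = 0.9525
After subsystem 3 (A=0.9828): product = 0.9361
After subsystem 4 (A=0.9879): product = 0.9248
A_sys = 0.9248

0.9248


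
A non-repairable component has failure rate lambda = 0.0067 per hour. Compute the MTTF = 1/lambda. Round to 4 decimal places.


lambda = 0.0067
MTTF = 1 / 0.0067
MTTF = 149.2537

149.2537


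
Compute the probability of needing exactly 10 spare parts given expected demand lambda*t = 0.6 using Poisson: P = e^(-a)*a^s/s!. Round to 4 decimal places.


a = 0.6, s = 10
e^(-a) = e^(-0.6) = 0.5488
a^s = 0.6^10 = 0.006
s! = 3628800
P = 0.5488 * 0.006 / 3628800
P = 0.0

0.0


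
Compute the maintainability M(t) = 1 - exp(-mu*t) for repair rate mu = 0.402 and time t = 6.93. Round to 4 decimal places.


mu = 0.402, t = 6.93
mu * t = 0.402 * 6.93 = 2.7859
exp(-2.7859) = 0.0617
M(t) = 1 - 0.0617
M(t) = 0.9383

0.9383


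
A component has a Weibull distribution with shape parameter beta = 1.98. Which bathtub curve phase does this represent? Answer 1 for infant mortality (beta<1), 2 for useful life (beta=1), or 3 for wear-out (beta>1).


beta = 1.98
Compare beta to 1:
beta < 1 => infant mortality (phase 1)
beta = 1 => useful life (phase 2)
beta > 1 => wear-out (phase 3)
Since beta = 1.98, this is wear-out (increasing failure rate)
Phase = 3

3


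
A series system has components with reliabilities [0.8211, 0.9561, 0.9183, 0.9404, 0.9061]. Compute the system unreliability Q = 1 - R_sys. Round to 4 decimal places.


Components: [0.8211, 0.9561, 0.9183, 0.9404, 0.9061]
After component 1: product = 0.8211
After component 2: product = 0.7851
After component 3: product = 0.7209
After component 4: product = 0.6779
After component 5: product = 0.6143
R_sys = 0.6143
Q = 1 - 0.6143 = 0.3857

0.3857


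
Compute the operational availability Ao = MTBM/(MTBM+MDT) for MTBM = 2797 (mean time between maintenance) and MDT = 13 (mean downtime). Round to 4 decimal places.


MTBM = 2797
MDT = 13
MTBM + MDT = 2810
Ao = 2797 / 2810
Ao = 0.9954

0.9954


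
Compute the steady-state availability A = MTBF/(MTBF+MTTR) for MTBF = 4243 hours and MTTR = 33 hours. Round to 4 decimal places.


MTBF = 4243
MTTR = 33
MTBF + MTTR = 4276
A = 4243 / 4276
A = 0.9923

0.9923


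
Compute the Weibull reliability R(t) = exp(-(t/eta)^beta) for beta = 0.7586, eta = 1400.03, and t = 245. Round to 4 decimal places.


beta = 0.7586, eta = 1400.03, t = 245
t/eta = 245 / 1400.03 = 0.175
(t/eta)^beta = 0.175^0.7586 = 0.2665
R(t) = exp(-0.2665)
R(t) = 0.766

0.766


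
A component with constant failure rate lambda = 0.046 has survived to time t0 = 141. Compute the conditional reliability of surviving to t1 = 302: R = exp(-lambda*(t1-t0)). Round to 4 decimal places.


lambda = 0.046
t0 = 141, t1 = 302
t1 - t0 = 161
lambda * (t1-t0) = 0.046 * 161 = 7.406
R = exp(-7.406)
R = 0.0006

0.0006


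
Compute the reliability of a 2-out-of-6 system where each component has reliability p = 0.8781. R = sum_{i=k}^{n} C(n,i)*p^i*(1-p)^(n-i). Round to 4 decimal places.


k = 2, n = 6, p = 0.8781
i=2: C(6,2)=15 * 0.8781^2 * 0.1219^4 = 0.0026
i=3: C(6,3)=20 * 0.8781^3 * 0.1219^3 = 0.0245
i=4: C(6,4)=15 * 0.8781^4 * 0.1219^2 = 0.1325
i=5: C(6,5)=6 * 0.8781^5 * 0.1219^1 = 0.3818
i=6: C(6,6)=1 * 0.8781^6 * 0.1219^0 = 0.4584
R = sum of terms = 0.9999

0.9999


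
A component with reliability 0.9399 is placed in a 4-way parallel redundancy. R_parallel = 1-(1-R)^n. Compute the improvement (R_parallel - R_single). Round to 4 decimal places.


R_single = 0.9399, n = 4
1 - R_single = 0.0601
(1 - R_single)^n = 0.0601^4 = 0.0
R_parallel = 1 - 0.0 = 1.0
Improvement = 1.0 - 0.9399
Improvement = 0.0601

0.0601


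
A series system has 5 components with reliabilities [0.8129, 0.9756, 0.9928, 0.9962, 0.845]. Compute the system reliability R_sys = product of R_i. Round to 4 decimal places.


Components: [0.8129, 0.9756, 0.9928, 0.9962, 0.845]
After component 1 (R=0.8129): product = 0.8129
After component 2 (R=0.9756): product = 0.7931
After component 3 (R=0.9928): product = 0.7874
After component 4 (R=0.9962): product = 0.7844
After component 5 (R=0.845): product = 0.6628
R_sys = 0.6628

0.6628


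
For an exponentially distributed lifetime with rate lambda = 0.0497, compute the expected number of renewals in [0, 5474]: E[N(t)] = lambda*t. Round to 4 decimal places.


lambda = 0.0497
t = 5474
E[N(t)] = lambda * t
E[N(t)] = 0.0497 * 5474
E[N(t)] = 272.0578

272.0578


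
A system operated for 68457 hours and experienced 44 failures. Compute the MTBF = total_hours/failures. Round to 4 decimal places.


total_hours = 68457
failures = 44
MTBF = 68457 / 44
MTBF = 1555.8409

1555.8409


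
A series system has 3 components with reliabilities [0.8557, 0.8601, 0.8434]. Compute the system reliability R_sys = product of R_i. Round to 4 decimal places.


Components: [0.8557, 0.8601, 0.8434]
After component 1 (R=0.8557): product = 0.8557
After component 2 (R=0.8601): product = 0.736
After component 3 (R=0.8434): product = 0.6207
R_sys = 0.6207

0.6207


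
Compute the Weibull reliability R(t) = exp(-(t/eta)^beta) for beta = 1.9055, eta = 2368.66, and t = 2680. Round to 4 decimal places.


beta = 1.9055, eta = 2368.66, t = 2680
t/eta = 2680 / 2368.66 = 1.1314
(t/eta)^beta = 1.1314^1.9055 = 1.2653
R(t) = exp(-1.2653)
R(t) = 0.2822

0.2822


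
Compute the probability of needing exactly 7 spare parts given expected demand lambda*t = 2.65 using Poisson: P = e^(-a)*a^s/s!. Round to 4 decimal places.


a = 2.65, s = 7
e^(-a) = e^(-2.65) = 0.0707
a^s = 2.65^7 = 917.7431
s! = 5040
P = 0.0707 * 917.7431 / 5040
P = 0.0129

0.0129


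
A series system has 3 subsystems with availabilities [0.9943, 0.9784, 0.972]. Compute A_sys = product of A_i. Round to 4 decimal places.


Subsystems: [0.9943, 0.9784, 0.972]
After subsystem 1 (A=0.9943): product = 0.9943
After subsystem 2 (A=0.9784): product = 0.9728
After subsystem 3 (A=0.972): product = 0.9456
A_sys = 0.9456

0.9456


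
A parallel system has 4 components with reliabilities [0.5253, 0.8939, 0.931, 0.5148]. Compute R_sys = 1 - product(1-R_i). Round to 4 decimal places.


Components: [0.5253, 0.8939, 0.931, 0.5148]
(1 - 0.5253) = 0.4747, running product = 0.4747
(1 - 0.8939) = 0.1061, running product = 0.0504
(1 - 0.931) = 0.069, running product = 0.0035
(1 - 0.5148) = 0.4852, running product = 0.0017
Product of (1-R_i) = 0.0017
R_sys = 1 - 0.0017 = 0.9983

0.9983


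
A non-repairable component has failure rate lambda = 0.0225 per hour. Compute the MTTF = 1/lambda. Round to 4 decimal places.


lambda = 0.0225
MTTF = 1 / 0.0225
MTTF = 44.4444

44.4444


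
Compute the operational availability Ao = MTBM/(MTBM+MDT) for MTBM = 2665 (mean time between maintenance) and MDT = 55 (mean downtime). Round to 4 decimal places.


MTBM = 2665
MDT = 55
MTBM + MDT = 2720
Ao = 2665 / 2720
Ao = 0.9798

0.9798


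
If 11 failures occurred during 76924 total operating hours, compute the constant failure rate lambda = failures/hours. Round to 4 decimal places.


failures = 11
total_hours = 76924
lambda = 11 / 76924
lambda = 0.0001

0.0001


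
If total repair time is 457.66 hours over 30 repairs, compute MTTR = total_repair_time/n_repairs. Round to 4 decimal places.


total_repair_time = 457.66
n_repairs = 30
MTTR = 457.66 / 30
MTTR = 15.2553

15.2553


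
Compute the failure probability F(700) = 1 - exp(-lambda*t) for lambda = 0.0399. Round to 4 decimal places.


lambda = 0.0399, t = 700
lambda * t = 27.93
exp(-27.93) = 0.0
F(t) = 1 - 0.0
F(t) = 1.0

1.0


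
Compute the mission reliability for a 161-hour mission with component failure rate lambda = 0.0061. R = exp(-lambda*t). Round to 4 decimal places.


lambda = 0.0061
mission_time = 161
lambda * t = 0.0061 * 161 = 0.9821
R = exp(-0.9821)
R = 0.3745

0.3745


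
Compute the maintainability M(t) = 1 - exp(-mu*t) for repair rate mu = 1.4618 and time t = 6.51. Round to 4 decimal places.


mu = 1.4618, t = 6.51
mu * t = 1.4618 * 6.51 = 9.5163
exp(-9.5163) = 0.0001
M(t) = 1 - 0.0001
M(t) = 0.9999

0.9999


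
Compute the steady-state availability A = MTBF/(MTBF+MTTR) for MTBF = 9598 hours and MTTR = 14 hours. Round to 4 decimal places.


MTBF = 9598
MTTR = 14
MTBF + MTTR = 9612
A = 9598 / 9612
A = 0.9985

0.9985


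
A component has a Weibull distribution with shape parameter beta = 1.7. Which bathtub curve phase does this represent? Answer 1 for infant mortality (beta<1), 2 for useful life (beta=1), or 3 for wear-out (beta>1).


beta = 1.7
Compare beta to 1:
beta < 1 => infant mortality (phase 1)
beta = 1 => useful life (phase 2)
beta > 1 => wear-out (phase 3)
Since beta = 1.7, this is wear-out (increasing failure rate)
Phase = 3

3


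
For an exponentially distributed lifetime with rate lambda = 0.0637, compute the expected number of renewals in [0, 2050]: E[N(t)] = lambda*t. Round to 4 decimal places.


lambda = 0.0637
t = 2050
E[N(t)] = lambda * t
E[N(t)] = 0.0637 * 2050
E[N(t)] = 130.585

130.585


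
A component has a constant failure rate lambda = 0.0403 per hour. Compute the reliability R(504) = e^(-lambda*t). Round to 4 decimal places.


lambda = 0.0403
t = 504
lambda * t = 20.3112
R(t) = e^(-20.3112)
R(t) = 0.0

0.0


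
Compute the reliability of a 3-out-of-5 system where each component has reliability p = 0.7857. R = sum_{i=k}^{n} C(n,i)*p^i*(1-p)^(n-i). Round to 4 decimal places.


k = 3, n = 5, p = 0.7857
i=3: C(5,3)=10 * 0.7857^3 * 0.2143^2 = 0.2227
i=4: C(5,4)=5 * 0.7857^4 * 0.2143^1 = 0.4083
i=5: C(5,5)=1 * 0.7857^5 * 0.2143^0 = 0.2994
R = sum of terms = 0.9305

0.9305


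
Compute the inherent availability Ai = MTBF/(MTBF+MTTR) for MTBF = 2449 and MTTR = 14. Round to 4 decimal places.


MTBF = 2449
MTTR = 14
MTBF + MTTR = 2463
Ai = 2449 / 2463
Ai = 0.9943

0.9943


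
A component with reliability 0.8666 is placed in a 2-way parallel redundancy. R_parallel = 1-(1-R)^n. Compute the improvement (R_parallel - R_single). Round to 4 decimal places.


R_single = 0.8666, n = 2
1 - R_single = 0.1334
(1 - R_single)^n = 0.1334^2 = 0.0178
R_parallel = 1 - 0.0178 = 0.9822
Improvement = 0.9822 - 0.8666
Improvement = 0.1156

0.1156


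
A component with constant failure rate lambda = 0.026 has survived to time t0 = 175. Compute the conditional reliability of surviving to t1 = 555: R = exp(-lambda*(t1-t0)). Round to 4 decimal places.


lambda = 0.026
t0 = 175, t1 = 555
t1 - t0 = 380
lambda * (t1-t0) = 0.026 * 380 = 9.88
R = exp(-9.88)
R = 0.0001

0.0001


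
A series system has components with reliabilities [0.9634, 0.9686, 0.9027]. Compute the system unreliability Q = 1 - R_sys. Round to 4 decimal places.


Components: [0.9634, 0.9686, 0.9027]
After component 1: product = 0.9634
After component 2: product = 0.9331
After component 3: product = 0.8424
R_sys = 0.8424
Q = 1 - 0.8424 = 0.1576

0.1576


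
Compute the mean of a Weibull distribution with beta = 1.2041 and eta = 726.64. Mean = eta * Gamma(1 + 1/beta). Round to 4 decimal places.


beta = 1.2041, eta = 726.64
1/beta = 0.8305
1 + 1/beta = 1.8305
Gamma(1.8305) = 0.9398
Mean = 726.64 * 0.9398
Mean = 682.9206

682.9206


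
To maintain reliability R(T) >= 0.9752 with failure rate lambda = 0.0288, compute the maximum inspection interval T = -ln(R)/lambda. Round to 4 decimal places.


R_target = 0.9752
lambda = 0.0288
-ln(0.9752) = 0.0251
T = 0.0251 / 0.0288
T = 0.872

0.872


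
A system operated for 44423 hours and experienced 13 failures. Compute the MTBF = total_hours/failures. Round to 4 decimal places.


total_hours = 44423
failures = 13
MTBF = 44423 / 13
MTBF = 3417.1538

3417.1538


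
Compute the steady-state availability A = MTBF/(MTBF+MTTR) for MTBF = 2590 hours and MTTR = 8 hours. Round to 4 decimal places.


MTBF = 2590
MTTR = 8
MTBF + MTTR = 2598
A = 2590 / 2598
A = 0.9969

0.9969


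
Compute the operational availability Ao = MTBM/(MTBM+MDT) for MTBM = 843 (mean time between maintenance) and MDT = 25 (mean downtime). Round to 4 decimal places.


MTBM = 843
MDT = 25
MTBM + MDT = 868
Ao = 843 / 868
Ao = 0.9712

0.9712


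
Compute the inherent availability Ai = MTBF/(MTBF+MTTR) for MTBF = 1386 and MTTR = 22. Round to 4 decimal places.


MTBF = 1386
MTTR = 22
MTBF + MTTR = 1408
Ai = 1386 / 1408
Ai = 0.9844

0.9844


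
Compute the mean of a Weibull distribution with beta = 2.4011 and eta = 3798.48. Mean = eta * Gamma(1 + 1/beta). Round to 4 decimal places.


beta = 2.4011, eta = 3798.48
1/beta = 0.4165
1 + 1/beta = 1.4165
Gamma(1.4165) = 0.8865
Mean = 3798.48 * 0.8865
Mean = 3367.3132

3367.3132


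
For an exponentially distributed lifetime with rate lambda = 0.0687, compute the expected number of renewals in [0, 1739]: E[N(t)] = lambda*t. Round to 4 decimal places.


lambda = 0.0687
t = 1739
E[N(t)] = lambda * t
E[N(t)] = 0.0687 * 1739
E[N(t)] = 119.4693

119.4693


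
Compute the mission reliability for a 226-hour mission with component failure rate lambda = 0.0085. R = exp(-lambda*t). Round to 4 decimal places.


lambda = 0.0085
mission_time = 226
lambda * t = 0.0085 * 226 = 1.921
R = exp(-1.921)
R = 0.1465

0.1465


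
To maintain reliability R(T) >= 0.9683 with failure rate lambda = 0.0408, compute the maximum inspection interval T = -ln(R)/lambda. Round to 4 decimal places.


R_target = 0.9683
lambda = 0.0408
-ln(0.9683) = 0.0322
T = 0.0322 / 0.0408
T = 0.7895

0.7895


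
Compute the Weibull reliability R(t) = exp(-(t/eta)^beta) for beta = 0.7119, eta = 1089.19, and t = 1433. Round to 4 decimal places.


beta = 0.7119, eta = 1089.19, t = 1433
t/eta = 1433 / 1089.19 = 1.3157
(t/eta)^beta = 1.3157^0.7119 = 1.2157
R(t) = exp(-1.2157)
R(t) = 0.2965

0.2965


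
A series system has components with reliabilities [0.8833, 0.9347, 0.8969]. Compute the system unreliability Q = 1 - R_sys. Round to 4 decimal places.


Components: [0.8833, 0.9347, 0.8969]
After component 1: product = 0.8833
After component 2: product = 0.8256
After component 3: product = 0.7405
R_sys = 0.7405
Q = 1 - 0.7405 = 0.2595

0.2595


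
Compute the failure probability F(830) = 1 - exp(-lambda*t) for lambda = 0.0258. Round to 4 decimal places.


lambda = 0.0258, t = 830
lambda * t = 21.414
exp(-21.414) = 0.0
F(t) = 1 - 0.0
F(t) = 1.0

1.0


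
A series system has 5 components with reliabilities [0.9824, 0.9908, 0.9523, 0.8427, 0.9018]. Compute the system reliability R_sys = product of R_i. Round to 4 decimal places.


Components: [0.9824, 0.9908, 0.9523, 0.8427, 0.9018]
After component 1 (R=0.9824): product = 0.9824
After component 2 (R=0.9908): product = 0.9734
After component 3 (R=0.9523): product = 0.9269
After component 4 (R=0.8427): product = 0.7811
After component 5 (R=0.9018): product = 0.7044
R_sys = 0.7044

0.7044


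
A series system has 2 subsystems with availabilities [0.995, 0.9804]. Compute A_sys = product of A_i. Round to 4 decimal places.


Subsystems: [0.995, 0.9804]
After subsystem 1 (A=0.995): product = 0.995
After subsystem 2 (A=0.9804): product = 0.9755
A_sys = 0.9755

0.9755


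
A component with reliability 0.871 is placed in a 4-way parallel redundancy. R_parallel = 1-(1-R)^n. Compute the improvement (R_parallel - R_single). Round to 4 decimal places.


R_single = 0.871, n = 4
1 - R_single = 0.129
(1 - R_single)^n = 0.129^4 = 0.0003
R_parallel = 1 - 0.0003 = 0.9997
Improvement = 0.9997 - 0.871
Improvement = 0.1287

0.1287


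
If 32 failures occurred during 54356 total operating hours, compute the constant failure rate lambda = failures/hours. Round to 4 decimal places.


failures = 32
total_hours = 54356
lambda = 32 / 54356
lambda = 0.0006

0.0006


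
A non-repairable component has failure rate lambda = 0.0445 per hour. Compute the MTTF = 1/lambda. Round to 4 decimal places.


lambda = 0.0445
MTTF = 1 / 0.0445
MTTF = 22.4719

22.4719


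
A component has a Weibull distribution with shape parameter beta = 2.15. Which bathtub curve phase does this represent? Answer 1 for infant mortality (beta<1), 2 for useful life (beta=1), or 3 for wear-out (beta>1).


beta = 2.15
Compare beta to 1:
beta < 1 => infant mortality (phase 1)
beta = 1 => useful life (phase 2)
beta > 1 => wear-out (phase 3)
Since beta = 2.15, this is wear-out (increasing failure rate)
Phase = 3

3


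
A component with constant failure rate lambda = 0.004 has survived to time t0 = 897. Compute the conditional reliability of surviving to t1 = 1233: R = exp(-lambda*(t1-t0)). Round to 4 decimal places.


lambda = 0.004
t0 = 897, t1 = 1233
t1 - t0 = 336
lambda * (t1-t0) = 0.004 * 336 = 1.344
R = exp(-1.344)
R = 0.2608

0.2608


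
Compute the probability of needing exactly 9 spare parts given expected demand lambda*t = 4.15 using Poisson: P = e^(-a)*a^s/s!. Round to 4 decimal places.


a = 4.15, s = 9
e^(-a) = e^(-4.15) = 0.0158
a^s = 4.15^9 = 365117.6861
s! = 362880
P = 0.0158 * 365117.6861 / 362880
P = 0.0159

0.0159


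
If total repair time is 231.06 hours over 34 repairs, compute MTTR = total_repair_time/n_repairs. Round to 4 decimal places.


total_repair_time = 231.06
n_repairs = 34
MTTR = 231.06 / 34
MTTR = 6.7959

6.7959


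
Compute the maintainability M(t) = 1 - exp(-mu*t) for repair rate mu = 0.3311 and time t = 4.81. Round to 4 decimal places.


mu = 0.3311, t = 4.81
mu * t = 0.3311 * 4.81 = 1.5926
exp(-1.5926) = 0.2034
M(t) = 1 - 0.2034
M(t) = 0.7966

0.7966


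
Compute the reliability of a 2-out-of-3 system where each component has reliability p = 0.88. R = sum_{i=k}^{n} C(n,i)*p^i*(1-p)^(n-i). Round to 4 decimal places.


k = 2, n = 3, p = 0.88
i=2: C(3,2)=3 * 0.88^2 * 0.12^1 = 0.2788
i=3: C(3,3)=1 * 0.88^3 * 0.12^0 = 0.6815
R = sum of terms = 0.9603

0.9603


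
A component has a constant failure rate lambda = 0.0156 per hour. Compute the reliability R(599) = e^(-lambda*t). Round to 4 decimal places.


lambda = 0.0156
t = 599
lambda * t = 9.3444
R(t) = e^(-9.3444)
R(t) = 0.0001

0.0001


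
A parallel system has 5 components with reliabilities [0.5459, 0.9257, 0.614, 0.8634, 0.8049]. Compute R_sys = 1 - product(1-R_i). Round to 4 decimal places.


Components: [0.5459, 0.9257, 0.614, 0.8634, 0.8049]
(1 - 0.5459) = 0.4541, running product = 0.4541
(1 - 0.9257) = 0.0743, running product = 0.0337
(1 - 0.614) = 0.386, running product = 0.013
(1 - 0.8634) = 0.1366, running product = 0.0018
(1 - 0.8049) = 0.1951, running product = 0.0003
Product of (1-R_i) = 0.0003
R_sys = 1 - 0.0003 = 0.9997

0.9997


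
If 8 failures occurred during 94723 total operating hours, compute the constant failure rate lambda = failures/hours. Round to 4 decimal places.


failures = 8
total_hours = 94723
lambda = 8 / 94723
lambda = 0.0001

0.0001


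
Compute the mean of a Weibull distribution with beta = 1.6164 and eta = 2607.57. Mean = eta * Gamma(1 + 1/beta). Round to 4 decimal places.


beta = 1.6164, eta = 2607.57
1/beta = 0.6187
1 + 1/beta = 1.6187
Gamma(1.6187) = 0.8958
Mean = 2607.57 * 0.8958
Mean = 2335.7372

2335.7372


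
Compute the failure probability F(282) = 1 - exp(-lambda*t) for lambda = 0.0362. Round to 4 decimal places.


lambda = 0.0362, t = 282
lambda * t = 10.2084
exp(-10.2084) = 0.0
F(t) = 1 - 0.0
F(t) = 1.0

1.0


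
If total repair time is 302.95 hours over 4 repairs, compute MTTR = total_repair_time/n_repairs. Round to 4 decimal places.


total_repair_time = 302.95
n_repairs = 4
MTTR = 302.95 / 4
MTTR = 75.7375

75.7375


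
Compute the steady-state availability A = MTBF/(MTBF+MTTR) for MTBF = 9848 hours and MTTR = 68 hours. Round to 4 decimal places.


MTBF = 9848
MTTR = 68
MTBF + MTTR = 9916
A = 9848 / 9916
A = 0.9931

0.9931


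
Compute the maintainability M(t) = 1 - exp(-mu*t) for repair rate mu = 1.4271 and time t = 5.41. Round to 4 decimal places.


mu = 1.4271, t = 5.41
mu * t = 1.4271 * 5.41 = 7.7206
exp(-7.7206) = 0.0004
M(t) = 1 - 0.0004
M(t) = 0.9996

0.9996


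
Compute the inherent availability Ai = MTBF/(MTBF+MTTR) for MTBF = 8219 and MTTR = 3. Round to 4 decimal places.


MTBF = 8219
MTTR = 3
MTBF + MTTR = 8222
Ai = 8219 / 8222
Ai = 0.9996

0.9996


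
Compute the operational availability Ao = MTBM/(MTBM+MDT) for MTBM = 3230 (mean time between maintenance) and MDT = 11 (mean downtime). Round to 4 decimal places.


MTBM = 3230
MDT = 11
MTBM + MDT = 3241
Ao = 3230 / 3241
Ao = 0.9966

0.9966


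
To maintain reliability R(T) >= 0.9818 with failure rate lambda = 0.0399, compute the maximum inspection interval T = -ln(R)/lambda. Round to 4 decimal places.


R_target = 0.9818
lambda = 0.0399
-ln(0.9818) = 0.0184
T = 0.0184 / 0.0399
T = 0.4603

0.4603


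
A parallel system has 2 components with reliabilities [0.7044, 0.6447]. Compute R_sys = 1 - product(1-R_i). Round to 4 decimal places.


Components: [0.7044, 0.6447]
(1 - 0.7044) = 0.2956, running product = 0.2956
(1 - 0.6447) = 0.3553, running product = 0.105
Product of (1-R_i) = 0.105
R_sys = 1 - 0.105 = 0.895

0.895


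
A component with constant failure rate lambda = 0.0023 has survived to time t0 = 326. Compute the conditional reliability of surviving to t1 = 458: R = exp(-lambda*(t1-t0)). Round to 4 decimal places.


lambda = 0.0023
t0 = 326, t1 = 458
t1 - t0 = 132
lambda * (t1-t0) = 0.0023 * 132 = 0.3036
R = exp(-0.3036)
R = 0.7382

0.7382


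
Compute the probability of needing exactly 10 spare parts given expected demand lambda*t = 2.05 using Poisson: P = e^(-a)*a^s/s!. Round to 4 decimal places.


a = 2.05, s = 10
e^(-a) = e^(-2.05) = 0.1287
a^s = 2.05^10 = 1310.8066
s! = 3628800
P = 0.1287 * 1310.8066 / 3628800
P = 0.0

0.0


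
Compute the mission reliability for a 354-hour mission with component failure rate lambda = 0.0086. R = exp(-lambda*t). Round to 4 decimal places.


lambda = 0.0086
mission_time = 354
lambda * t = 0.0086 * 354 = 3.0444
R = exp(-3.0444)
R = 0.0476

0.0476


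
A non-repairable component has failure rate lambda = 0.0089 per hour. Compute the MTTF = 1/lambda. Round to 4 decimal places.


lambda = 0.0089
MTTF = 1 / 0.0089
MTTF = 112.3596

112.3596


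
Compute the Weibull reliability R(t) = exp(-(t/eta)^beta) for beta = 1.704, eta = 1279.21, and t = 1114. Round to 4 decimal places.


beta = 1.704, eta = 1279.21, t = 1114
t/eta = 1114 / 1279.21 = 0.8708
(t/eta)^beta = 0.8708^1.704 = 0.7901
R(t) = exp(-0.7901)
R(t) = 0.4538

0.4538


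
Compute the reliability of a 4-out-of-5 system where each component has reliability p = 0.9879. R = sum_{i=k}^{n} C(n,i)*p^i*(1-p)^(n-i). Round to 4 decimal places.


k = 4, n = 5, p = 0.9879
i=4: C(5,4)=5 * 0.9879^4 * 0.0121^1 = 0.0576
i=5: C(5,5)=1 * 0.9879^5 * 0.0121^0 = 0.9409
R = sum of terms = 0.9986

0.9986


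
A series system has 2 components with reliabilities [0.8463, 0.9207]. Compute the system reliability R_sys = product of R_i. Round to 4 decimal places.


Components: [0.8463, 0.9207]
After component 1 (R=0.8463): product = 0.8463
After component 2 (R=0.9207): product = 0.7792
R_sys = 0.7792

0.7792


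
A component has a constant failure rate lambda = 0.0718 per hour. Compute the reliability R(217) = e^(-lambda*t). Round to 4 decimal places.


lambda = 0.0718
t = 217
lambda * t = 15.5806
R(t) = e^(-15.5806)
R(t) = 0.0

0.0


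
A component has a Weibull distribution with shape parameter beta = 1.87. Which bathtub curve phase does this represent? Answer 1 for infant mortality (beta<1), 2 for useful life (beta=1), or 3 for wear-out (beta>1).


beta = 1.87
Compare beta to 1:
beta < 1 => infant mortality (phase 1)
beta = 1 => useful life (phase 2)
beta > 1 => wear-out (phase 3)
Since beta = 1.87, this is wear-out (increasing failure rate)
Phase = 3

3


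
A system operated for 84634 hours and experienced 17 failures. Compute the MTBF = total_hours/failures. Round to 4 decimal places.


total_hours = 84634
failures = 17
MTBF = 84634 / 17
MTBF = 4978.4706

4978.4706


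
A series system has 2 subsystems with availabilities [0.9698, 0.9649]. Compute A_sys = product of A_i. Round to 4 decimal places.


Subsystems: [0.9698, 0.9649]
After subsystem 1 (A=0.9698): product = 0.9698
After subsystem 2 (A=0.9649): product = 0.9358
A_sys = 0.9358

0.9358


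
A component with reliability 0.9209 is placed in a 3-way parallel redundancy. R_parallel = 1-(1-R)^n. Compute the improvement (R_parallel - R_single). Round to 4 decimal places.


R_single = 0.9209, n = 3
1 - R_single = 0.0791
(1 - R_single)^n = 0.0791^3 = 0.0005
R_parallel = 1 - 0.0005 = 0.9995
Improvement = 0.9995 - 0.9209
Improvement = 0.0786

0.0786


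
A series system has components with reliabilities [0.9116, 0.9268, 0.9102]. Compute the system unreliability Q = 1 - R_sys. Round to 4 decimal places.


Components: [0.9116, 0.9268, 0.9102]
After component 1: product = 0.9116
After component 2: product = 0.8449
After component 3: product = 0.769
R_sys = 0.769
Q = 1 - 0.769 = 0.231

0.231


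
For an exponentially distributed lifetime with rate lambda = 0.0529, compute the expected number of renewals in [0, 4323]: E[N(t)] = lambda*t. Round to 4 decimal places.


lambda = 0.0529
t = 4323
E[N(t)] = lambda * t
E[N(t)] = 0.0529 * 4323
E[N(t)] = 228.6867

228.6867


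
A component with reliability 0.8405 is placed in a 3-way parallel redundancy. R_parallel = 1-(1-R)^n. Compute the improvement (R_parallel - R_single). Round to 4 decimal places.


R_single = 0.8405, n = 3
1 - R_single = 0.1595
(1 - R_single)^n = 0.1595^3 = 0.0041
R_parallel = 1 - 0.0041 = 0.9959
Improvement = 0.9959 - 0.8405
Improvement = 0.1554

0.1554


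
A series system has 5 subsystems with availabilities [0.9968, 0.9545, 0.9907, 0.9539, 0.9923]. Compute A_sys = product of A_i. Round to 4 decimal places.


Subsystems: [0.9968, 0.9545, 0.9907, 0.9539, 0.9923]
After subsystem 1 (A=0.9968): product = 0.9968
After subsystem 2 (A=0.9545): product = 0.9514
After subsystem 3 (A=0.9907): product = 0.9426
After subsystem 4 (A=0.9539): product = 0.8991
After subsystem 5 (A=0.9923): product = 0.8922
A_sys = 0.8922

0.8922


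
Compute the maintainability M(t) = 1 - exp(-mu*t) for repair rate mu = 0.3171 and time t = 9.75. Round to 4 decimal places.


mu = 0.3171, t = 9.75
mu * t = 0.3171 * 9.75 = 3.0917
exp(-3.0917) = 0.0454
M(t) = 1 - 0.0454
M(t) = 0.9546

0.9546


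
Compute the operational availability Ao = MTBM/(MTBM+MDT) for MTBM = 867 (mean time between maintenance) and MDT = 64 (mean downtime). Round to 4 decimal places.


MTBM = 867
MDT = 64
MTBM + MDT = 931
Ao = 867 / 931
Ao = 0.9313

0.9313


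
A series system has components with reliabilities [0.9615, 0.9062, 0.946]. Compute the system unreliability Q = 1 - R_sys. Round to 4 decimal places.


Components: [0.9615, 0.9062, 0.946]
After component 1: product = 0.9615
After component 2: product = 0.8713
After component 3: product = 0.8243
R_sys = 0.8243
Q = 1 - 0.8243 = 0.1757

0.1757


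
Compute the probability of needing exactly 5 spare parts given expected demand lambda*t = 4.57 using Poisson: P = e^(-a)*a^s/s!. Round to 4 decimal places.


a = 4.57, s = 5
e^(-a) = e^(-4.57) = 0.0104
a^s = 4.57^5 = 1993.3382
s! = 120
P = 0.0104 * 1993.3382 / 120
P = 0.1721

0.1721


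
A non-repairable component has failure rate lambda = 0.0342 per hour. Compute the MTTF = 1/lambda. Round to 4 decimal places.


lambda = 0.0342
MTTF = 1 / 0.0342
MTTF = 29.2398

29.2398


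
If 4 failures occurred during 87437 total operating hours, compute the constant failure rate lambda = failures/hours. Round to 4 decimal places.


failures = 4
total_hours = 87437
lambda = 4 / 87437
lambda = 0.0

0.0


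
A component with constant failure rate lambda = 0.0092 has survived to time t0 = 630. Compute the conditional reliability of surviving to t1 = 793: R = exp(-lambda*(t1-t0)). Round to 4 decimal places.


lambda = 0.0092
t0 = 630, t1 = 793
t1 - t0 = 163
lambda * (t1-t0) = 0.0092 * 163 = 1.4996
R = exp(-1.4996)
R = 0.2232

0.2232


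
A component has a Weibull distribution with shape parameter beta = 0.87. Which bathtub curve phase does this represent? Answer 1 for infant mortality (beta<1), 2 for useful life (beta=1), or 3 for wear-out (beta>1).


beta = 0.87
Compare beta to 1:
beta < 1 => infant mortality (phase 1)
beta = 1 => useful life (phase 2)
beta > 1 => wear-out (phase 3)
Since beta = 0.87, this is infant mortality (decreasing failure rate)
Phase = 1

1


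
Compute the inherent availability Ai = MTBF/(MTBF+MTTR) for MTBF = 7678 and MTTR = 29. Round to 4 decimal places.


MTBF = 7678
MTTR = 29
MTBF + MTTR = 7707
Ai = 7678 / 7707
Ai = 0.9962

0.9962


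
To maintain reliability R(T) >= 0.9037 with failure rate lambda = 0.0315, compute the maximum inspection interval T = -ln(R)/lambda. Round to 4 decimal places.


R_target = 0.9037
lambda = 0.0315
-ln(0.9037) = 0.1013
T = 0.1013 / 0.0315
T = 3.2145

3.2145


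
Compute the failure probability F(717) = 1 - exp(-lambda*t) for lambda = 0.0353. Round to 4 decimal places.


lambda = 0.0353, t = 717
lambda * t = 25.3101
exp(-25.3101) = 0.0
F(t) = 1 - 0.0
F(t) = 1.0

1.0


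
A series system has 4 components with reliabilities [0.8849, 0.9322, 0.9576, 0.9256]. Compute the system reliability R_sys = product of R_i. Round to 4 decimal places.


Components: [0.8849, 0.9322, 0.9576, 0.9256]
After component 1 (R=0.8849): product = 0.8849
After component 2 (R=0.9322): product = 0.8249
After component 3 (R=0.9576): product = 0.7899
After component 4 (R=0.9256): product = 0.7312
R_sys = 0.7312

0.7312


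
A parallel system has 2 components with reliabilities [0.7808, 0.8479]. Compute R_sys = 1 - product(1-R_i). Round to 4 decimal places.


Components: [0.7808, 0.8479]
(1 - 0.7808) = 0.2192, running product = 0.2192
(1 - 0.8479) = 0.1521, running product = 0.0333
Product of (1-R_i) = 0.0333
R_sys = 1 - 0.0333 = 0.9667

0.9667


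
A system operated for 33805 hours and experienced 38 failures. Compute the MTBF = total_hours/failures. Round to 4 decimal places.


total_hours = 33805
failures = 38
MTBF = 33805 / 38
MTBF = 889.6053

889.6053


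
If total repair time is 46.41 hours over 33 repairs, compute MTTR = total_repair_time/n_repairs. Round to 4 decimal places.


total_repair_time = 46.41
n_repairs = 33
MTTR = 46.41 / 33
MTTR = 1.4064

1.4064


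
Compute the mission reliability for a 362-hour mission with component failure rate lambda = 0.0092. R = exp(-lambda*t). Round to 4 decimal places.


lambda = 0.0092
mission_time = 362
lambda * t = 0.0092 * 362 = 3.3304
R = exp(-3.3304)
R = 0.0358

0.0358


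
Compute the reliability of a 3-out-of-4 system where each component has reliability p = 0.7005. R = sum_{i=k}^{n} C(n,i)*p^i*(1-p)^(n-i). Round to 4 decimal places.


k = 3, n = 4, p = 0.7005
i=3: C(4,3)=4 * 0.7005^3 * 0.2995^1 = 0.4118
i=4: C(4,4)=1 * 0.7005^4 * 0.2995^0 = 0.2408
R = sum of terms = 0.6526

0.6526


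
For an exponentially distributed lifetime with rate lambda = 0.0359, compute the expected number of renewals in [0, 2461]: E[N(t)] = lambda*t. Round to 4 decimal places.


lambda = 0.0359
t = 2461
E[N(t)] = lambda * t
E[N(t)] = 0.0359 * 2461
E[N(t)] = 88.3499

88.3499


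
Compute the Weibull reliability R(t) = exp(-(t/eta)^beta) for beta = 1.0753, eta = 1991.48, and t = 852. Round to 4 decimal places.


beta = 1.0753, eta = 1991.48, t = 852
t/eta = 852 / 1991.48 = 0.4278
(t/eta)^beta = 0.4278^1.0753 = 0.4013
R(t) = exp(-0.4013)
R(t) = 0.6694

0.6694


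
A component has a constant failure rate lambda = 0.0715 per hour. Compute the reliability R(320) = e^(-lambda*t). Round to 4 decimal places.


lambda = 0.0715
t = 320
lambda * t = 22.88
R(t) = e^(-22.88)
R(t) = 0.0

0.0


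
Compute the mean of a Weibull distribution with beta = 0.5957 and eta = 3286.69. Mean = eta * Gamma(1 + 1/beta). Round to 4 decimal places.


beta = 0.5957, eta = 3286.69
1/beta = 1.6787
1 + 1/beta = 2.6787
Gamma(2.6787) = 1.5188
Mean = 3286.69 * 1.5188
Mean = 4991.9655

4991.9655


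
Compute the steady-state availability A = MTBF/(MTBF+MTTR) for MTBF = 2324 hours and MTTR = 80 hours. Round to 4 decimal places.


MTBF = 2324
MTTR = 80
MTBF + MTTR = 2404
A = 2324 / 2404
A = 0.9667

0.9667


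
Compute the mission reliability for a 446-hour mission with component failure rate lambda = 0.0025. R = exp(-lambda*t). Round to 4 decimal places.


lambda = 0.0025
mission_time = 446
lambda * t = 0.0025 * 446 = 1.115
R = exp(-1.115)
R = 0.3279

0.3279


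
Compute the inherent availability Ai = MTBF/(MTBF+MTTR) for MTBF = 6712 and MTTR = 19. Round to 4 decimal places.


MTBF = 6712
MTTR = 19
MTBF + MTTR = 6731
Ai = 6712 / 6731
Ai = 0.9972

0.9972


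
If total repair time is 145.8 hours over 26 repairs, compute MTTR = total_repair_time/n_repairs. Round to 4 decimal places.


total_repair_time = 145.8
n_repairs = 26
MTTR = 145.8 / 26
MTTR = 5.6077

5.6077


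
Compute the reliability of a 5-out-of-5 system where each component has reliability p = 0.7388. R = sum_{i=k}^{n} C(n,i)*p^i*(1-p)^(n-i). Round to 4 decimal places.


k = 5, n = 5, p = 0.7388
i=5: C(5,5)=1 * 0.7388^5 * 0.2612^0 = 0.2201
R = sum of terms = 0.2201

0.2201


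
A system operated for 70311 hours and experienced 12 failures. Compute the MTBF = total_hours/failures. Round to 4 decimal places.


total_hours = 70311
failures = 12
MTBF = 70311 / 12
MTBF = 5859.25

5859.25


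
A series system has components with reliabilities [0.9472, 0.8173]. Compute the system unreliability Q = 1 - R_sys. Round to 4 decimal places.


Components: [0.9472, 0.8173]
After component 1: product = 0.9472
After component 2: product = 0.7741
R_sys = 0.7741
Q = 1 - 0.7741 = 0.2259

0.2259


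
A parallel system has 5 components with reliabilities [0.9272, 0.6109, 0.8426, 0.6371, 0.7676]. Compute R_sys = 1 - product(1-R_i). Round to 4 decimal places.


Components: [0.9272, 0.6109, 0.8426, 0.6371, 0.7676]
(1 - 0.9272) = 0.0728, running product = 0.0728
(1 - 0.6109) = 0.3891, running product = 0.0283
(1 - 0.8426) = 0.1574, running product = 0.0045
(1 - 0.6371) = 0.3629, running product = 0.0016
(1 - 0.7676) = 0.2324, running product = 0.0004
Product of (1-R_i) = 0.0004
R_sys = 1 - 0.0004 = 0.9996

0.9996


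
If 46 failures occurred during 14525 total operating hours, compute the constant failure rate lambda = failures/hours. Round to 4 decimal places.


failures = 46
total_hours = 14525
lambda = 46 / 14525
lambda = 0.0032

0.0032


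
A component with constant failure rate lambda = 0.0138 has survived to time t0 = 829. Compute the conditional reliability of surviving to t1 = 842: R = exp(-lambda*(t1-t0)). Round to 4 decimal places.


lambda = 0.0138
t0 = 829, t1 = 842
t1 - t0 = 13
lambda * (t1-t0) = 0.0138 * 13 = 0.1794
R = exp(-0.1794)
R = 0.8358

0.8358


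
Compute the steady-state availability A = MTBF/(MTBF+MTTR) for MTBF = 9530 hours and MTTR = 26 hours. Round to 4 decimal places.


MTBF = 9530
MTTR = 26
MTBF + MTTR = 9556
A = 9530 / 9556
A = 0.9973

0.9973


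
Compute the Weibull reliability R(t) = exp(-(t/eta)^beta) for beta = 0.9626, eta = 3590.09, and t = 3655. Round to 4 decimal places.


beta = 0.9626, eta = 3590.09, t = 3655
t/eta = 3655 / 3590.09 = 1.0181
(t/eta)^beta = 1.0181^0.9626 = 1.0174
R(t) = exp(-1.0174)
R(t) = 0.3615

0.3615


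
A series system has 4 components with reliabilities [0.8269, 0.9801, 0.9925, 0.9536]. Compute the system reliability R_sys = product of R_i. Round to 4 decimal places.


Components: [0.8269, 0.9801, 0.9925, 0.9536]
After component 1 (R=0.8269): product = 0.8269
After component 2 (R=0.9801): product = 0.8104
After component 3 (R=0.9925): product = 0.8044
After component 4 (R=0.9536): product = 0.767
R_sys = 0.767

0.767


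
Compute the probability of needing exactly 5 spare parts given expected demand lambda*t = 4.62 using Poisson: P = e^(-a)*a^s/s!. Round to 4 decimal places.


a = 4.62, s = 5
e^(-a) = e^(-4.62) = 0.0099
a^s = 4.62^5 = 2104.7954
s! = 120
P = 0.0099 * 2104.7954 / 120
P = 0.1728

0.1728


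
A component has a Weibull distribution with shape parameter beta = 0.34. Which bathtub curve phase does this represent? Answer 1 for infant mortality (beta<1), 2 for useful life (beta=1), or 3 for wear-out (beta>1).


beta = 0.34
Compare beta to 1:
beta < 1 => infant mortality (phase 1)
beta = 1 => useful life (phase 2)
beta > 1 => wear-out (phase 3)
Since beta = 0.34, this is infant mortality (decreasing failure rate)
Phase = 1

1


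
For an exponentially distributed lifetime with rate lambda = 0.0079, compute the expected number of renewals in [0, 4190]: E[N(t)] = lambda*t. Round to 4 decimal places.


lambda = 0.0079
t = 4190
E[N(t)] = lambda * t
E[N(t)] = 0.0079 * 4190
E[N(t)] = 33.101

33.101


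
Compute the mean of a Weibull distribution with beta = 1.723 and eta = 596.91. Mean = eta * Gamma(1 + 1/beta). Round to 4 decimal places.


beta = 1.723, eta = 596.91
1/beta = 0.5804
1 + 1/beta = 1.5804
Gamma(1.5804) = 0.8915
Mean = 596.91 * 0.8915
Mean = 532.1194

532.1194


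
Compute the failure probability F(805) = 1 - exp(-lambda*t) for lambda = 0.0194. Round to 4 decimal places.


lambda = 0.0194, t = 805
lambda * t = 15.617
exp(-15.617) = 0.0
F(t) = 1 - 0.0
F(t) = 1.0

1.0
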